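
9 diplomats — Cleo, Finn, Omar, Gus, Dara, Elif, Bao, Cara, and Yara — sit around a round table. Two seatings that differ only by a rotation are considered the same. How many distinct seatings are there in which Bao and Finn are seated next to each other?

10080

Treat {Bao, Finn} as one unit (2 internal orders) and seat the resulting 8 units around the table: (7)! circular arrangements.
So 2 × (7)! = 2 × 5040 = 10080.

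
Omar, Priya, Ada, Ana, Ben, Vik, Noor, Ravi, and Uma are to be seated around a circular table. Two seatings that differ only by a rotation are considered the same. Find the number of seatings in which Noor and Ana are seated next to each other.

10080

Treat {Noor, Ana} as one unit (2 internal orders) and seat the resulting 8 units around the table: (7)! circular arrangements.
So 2 × (7)! = 2 × 5040 = 10080.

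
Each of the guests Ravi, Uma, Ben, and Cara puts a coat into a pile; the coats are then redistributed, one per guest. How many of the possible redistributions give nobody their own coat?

This is the derangement count D_4: permutations of 4 items with no fixed point.
By inclusion–exclusion this is Σ_{j=0}^{4} (−1)^j C(4,j)·(4−j)!.
Computing: 24 − 24 + 12 − 4 + 1 = 9.

9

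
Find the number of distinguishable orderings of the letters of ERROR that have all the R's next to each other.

6

Treat the 3 copies of R as a single block. The multiset to arrange is then {RRR, E, O}, 3 items in all.
All 3 items are distinct, so there are (3)! = 6 arrangements.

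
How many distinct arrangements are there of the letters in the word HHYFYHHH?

Letter multiplicities in HHYFYHHH: F×1, H×5, Y×2.
Dividing 8! = 40320 by 5!·2! = 240 for the repeated letters gives 168.

168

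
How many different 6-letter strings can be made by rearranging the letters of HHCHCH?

The 6 letters of HHCHCH have repeats: C appearing twice and H appearing 4 times.
So there are 6! / (4!·2!) = 15 distinguishable arrangements.

15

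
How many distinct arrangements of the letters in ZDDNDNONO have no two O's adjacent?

3920

Total arrangements of ZDDNDNONO: 9!/(3!·3!·2!) = 5040.
If the two O's are adjacent, glue them into one block, leaving 8 items to arrange: (8)!/(3!·3!) = 1120 ways.
Hence 5040 − 1120 = 3920.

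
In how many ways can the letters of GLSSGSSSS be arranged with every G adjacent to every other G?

Treat the 2 copies of G as a single block. The multiset to arrange is then {GG, L, S, S, S, S, S, S}, 8 items in all.
That gives (8)!/(6!) = 56 arrangements.

56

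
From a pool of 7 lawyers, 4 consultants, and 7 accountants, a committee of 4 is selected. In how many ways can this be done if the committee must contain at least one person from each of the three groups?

Unrestricted: C(18,4) = 3060 ways to pick any 4 of the 18.
Subtract selections that omit an entire group: no lawyers → C(11,4) = 330; no consultants → C(14,4) = 1001; no accountants → C(11,4) = 330.
Add back selections omitting two groups (i.e. drawn from a single group): C(7,4) + C(4,4) + C(7,4) = 71.
By inclusion–exclusion: 3060 − 1661 + 71 = 1470.

1470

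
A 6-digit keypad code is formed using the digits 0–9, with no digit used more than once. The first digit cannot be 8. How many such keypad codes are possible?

136080

The first digit has 10−1 = 9 choices (anything except 8).
The remaining 5 digits are filled from the other 9 symbols without repetition: 9 × 8 × 7 × 6 × 5 = 15120.
Total: 9 × 15120 = 136080.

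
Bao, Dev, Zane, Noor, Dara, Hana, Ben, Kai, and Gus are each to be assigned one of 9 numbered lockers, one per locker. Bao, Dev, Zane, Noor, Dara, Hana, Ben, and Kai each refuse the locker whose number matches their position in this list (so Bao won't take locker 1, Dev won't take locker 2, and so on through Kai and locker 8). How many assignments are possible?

Let Aᵢ (for 1 ≤ i ≤ 8) be the placements that put person i in their forbidden locker. Any j of these fix j positions, leaving (9−j)! ways to fill the rest, and there are C(8,j) ways to pick which j.
By inclusion–exclusion, the number of valid placements is Σ_{j=0}^{8} (−1)^j C(8,j)·(9−j)!.
Computing: 362880 − 322560 + 141120 − 40320 + 8400 − 1344 + 168 − 16 + 1 = 148329.

148329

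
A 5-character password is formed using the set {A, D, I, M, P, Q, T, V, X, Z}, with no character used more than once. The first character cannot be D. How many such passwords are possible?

27216

The first character has 10−1 = 9 choices (anything except D).
The remaining 4 characters are filled from the other 9 symbols without repetition: 9 × 8 × 7 × 6 = 3024.
Total: 9 × 3024 = 27216.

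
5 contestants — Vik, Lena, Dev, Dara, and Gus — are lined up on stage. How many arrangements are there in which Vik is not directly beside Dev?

There are 5! = 120 arrangements in all. If Vik and Dev are adjacent, merging them into one block gives 2·(4)! = 48 arrangements.
Complementary counting: 120 − 48 = 72.

72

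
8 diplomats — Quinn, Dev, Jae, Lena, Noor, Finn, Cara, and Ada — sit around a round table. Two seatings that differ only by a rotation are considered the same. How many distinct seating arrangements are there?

5040

Fix one person's seat to break rotational symmetry; the remaining 7 people can be arranged in (7)! = 5040 ways.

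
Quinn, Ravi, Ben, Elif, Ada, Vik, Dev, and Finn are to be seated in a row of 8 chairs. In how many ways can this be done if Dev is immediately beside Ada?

Place the 6 others and the Dev-Ada pair as 7 objects in a line; the pair has 2 internal arrangements.
So the count is 2·(7)! = 10080.

10080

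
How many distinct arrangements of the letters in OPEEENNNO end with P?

560

Fix P in the last position and arrange the remaining 8 letters.
Those 8 letters have E appearing 3 times, N appearing 3 times, and O appearing twice, giving (8)!/(3!·3!·2!) = 560.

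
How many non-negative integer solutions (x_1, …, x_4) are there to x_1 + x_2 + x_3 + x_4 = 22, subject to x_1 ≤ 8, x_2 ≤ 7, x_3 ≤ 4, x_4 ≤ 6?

20

Without the upper bounds there are C(25,3) = 2300 ways to split 22 among 4 variables.
Subtract solutions that violate a single cap (substitute x_i' = x_i − (cap_i+1)): x_1 ≥ 9 gives C(16,3) = 560; x_2 ≥ 8 gives C(17,3) = 680; x_3 ≥ 5 gives C(20,3) = 1140; x_4 ≥ 7 gives C(18,3) = 816. Together 3196.
Add back pairs where two caps are both exceeded: 56 + 165 + 84 + 220 + 120 + 286 = 931.
Subtract triples: 1 + 0 + 4 + 10 = 15.
By inclusion–exclusion the count is 2300 − 3196 + 931 − 15 = 20.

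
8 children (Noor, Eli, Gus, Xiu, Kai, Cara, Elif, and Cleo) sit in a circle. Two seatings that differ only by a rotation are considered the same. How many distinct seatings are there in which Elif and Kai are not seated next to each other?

Without the restriction there are (7)! = 5040 seatings.
Seatings with Elif beside Kai: treat them as a block with 2 internal orders, giving 2 × (6)! = 1440.
Subtracting, 5040 − 1440 = 3600.

3600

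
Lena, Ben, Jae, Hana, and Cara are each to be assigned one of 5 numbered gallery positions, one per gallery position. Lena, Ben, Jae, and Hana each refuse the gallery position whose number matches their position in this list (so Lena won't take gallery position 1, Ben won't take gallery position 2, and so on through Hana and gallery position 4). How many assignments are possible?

Let Aᵢ (for 1 ≤ i ≤ 4) be the placements that put person i in their forbidden gallery position. Any j of these fix j positions, leaving (5−j)! ways to fill the rest, and there are C(4,j) ways to pick which j.
By inclusion–exclusion, the number of valid placements is Σ_{j=0}^{4} (−1)^j C(4,j)·(5−j)!.
Computing: 120 − 96 + 36 − 8 + 1 = 53.

53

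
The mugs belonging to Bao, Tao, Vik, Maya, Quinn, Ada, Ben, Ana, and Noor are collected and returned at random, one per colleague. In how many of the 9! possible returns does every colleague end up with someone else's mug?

133496

Let Aᵢ be the assignments in which colleague i gets their own mug. We want the size of the complement of A₁∪…∪A_9.
By inclusion–exclusion this is Σ_{j=0}^{9} (−1)^j C(9,j)·(9−j)!.
Computing: 362880 − 362880 + 181440 − 60480 + 15120 − 3024 + 504 − 72 + 9 − 1 = 133496.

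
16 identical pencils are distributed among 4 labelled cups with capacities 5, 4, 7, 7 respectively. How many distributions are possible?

106

Without the upper bounds there are C(19,3) = 969 ways to split 16 among 4 cups.
Subtract solutions that violate a single cap (substitute x_i' = x_i − (cap_i+1)): x_1 ≥ 6 gives C(13,3) = 286; x_2 ≥ 5 gives C(14,3) = 364; x_3 ≥ 8 gives C(11,3) = 165; x_4 ≥ 8 gives C(11,3) = 165. Together 980.
Add back pairs where two caps are both exceeded: 56 + 10 + 10 + 20 + 20 + 1 = 117.
By inclusion–exclusion the count is 969 − 980 + 117 = 106.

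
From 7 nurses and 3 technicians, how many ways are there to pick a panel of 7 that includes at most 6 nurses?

119

Split by how many nurses are chosen (0 through 6).
Sum: C(7,0)·C(3,7) + C(7,1)·C(3,6) + C(7,2)·C(3,5) + C(7,3)·C(3,4) + C(7,4)·C(3,3) + C(7,5)·C(3,2) + C(7,6)·C(3,1) = 0 + 0 + 0 + 0 + 35 + 63 + 21 = 119.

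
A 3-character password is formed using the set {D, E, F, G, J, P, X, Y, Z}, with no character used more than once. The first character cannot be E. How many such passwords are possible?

The first character has 9−1 = 8 choices (anything except E).
The remaining 2 characters are filled from the other 8 symbols without repetition: 8 × 7 = 56.
Total: 8 × 56 = 448.

448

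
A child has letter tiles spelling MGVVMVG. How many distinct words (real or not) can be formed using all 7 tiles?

210

MGVVMVG has 7 letters with G appearing twice, M appearing twice, and V appearing 3 times.
So there are 7! / (3!·2!·2!) = 210 distinguishable arrangements.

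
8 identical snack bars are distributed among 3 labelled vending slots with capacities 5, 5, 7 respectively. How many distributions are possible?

Without the upper bounds there are C(10,2) = 45 ways to split 8 among 3 vending slots.
Subtract solutions that violate a single cap (substitute x_i' = x_i − (cap_i+1)): x_1 ≥ 6 gives C(4,2) = 6; x_2 ≥ 6 gives C(4,2) = 6; x_3 ≥ 8 gives C(2,2) = 1. Together 13.
No two caps can be exceeded simultaneously, so the pair terms are all 0.
By inclusion–exclusion the count is 45 − 13 + 0 = 32.

32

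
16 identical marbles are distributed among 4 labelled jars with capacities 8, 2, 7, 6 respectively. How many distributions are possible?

84

By stars and bars, unrestricted non-negative solutions to x_1+…+x_4 = 16 number C(16+3,3) = 969.
Subtract solutions that violate a single cap (substitute x_i' = x_i − (cap_i+1)): x_1 ≥ 9 gives C(10,3) = 120; x_2 ≥ 3 gives C(16,3) = 560; x_3 ≥ 8 gives C(11,3) = 165; x_4 ≥ 7 gives C(12,3) = 220. Together 1065.
Add back pairs where two caps are both exceeded: 35 + 0 + 1 + 56 + 84 + 4 = 180.
By inclusion–exclusion the count is 969 − 1065 + 180 = 84.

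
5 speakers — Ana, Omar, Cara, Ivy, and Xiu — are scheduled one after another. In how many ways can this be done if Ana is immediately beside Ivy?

48

Place the 3 others and the Ana-Ivy pair as 4 objects in a line; the pair has 2 internal arrangements.
That gives 2 × 4! = 2 × 24 = 48.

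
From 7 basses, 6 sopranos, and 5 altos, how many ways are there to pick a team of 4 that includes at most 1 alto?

Split by how many altos are chosen (0 through 1).
Sum: C(5,0)·C(13,4) + C(5,1)·C(13,3) = 715 + 1430 = 2145.

2145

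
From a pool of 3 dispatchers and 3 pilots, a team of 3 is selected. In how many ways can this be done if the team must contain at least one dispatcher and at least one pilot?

Unrestricted: C(6,3) = 20 ways to pick any 3 of the 6.
Selections missing a whole group: no dispatchers → C(3,3) = 1; no pilots → C(3,3) = 1.
Both groups omitted at once is impossible, so 20 − 2 = 18.

18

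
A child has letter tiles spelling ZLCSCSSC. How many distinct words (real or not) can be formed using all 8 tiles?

1120

The 8 letters of ZLCSCSSC have repeats: C appearing 3 times and S appearing 3 times.
Dividing 8! = 40320 by 3!·3! = 36 for the repeated letters gives 1120.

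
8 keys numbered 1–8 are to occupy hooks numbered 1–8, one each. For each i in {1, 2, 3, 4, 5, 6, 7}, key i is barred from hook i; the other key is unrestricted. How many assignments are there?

Let Aᵢ (for 1 ≤ i ≤ 7) be the placements that put key i in its forbidden hook. Any j of these fix j positions, leaving (8−j)! ways to fill the rest, and there are C(7,j) ways to pick which j.
By inclusion–exclusion, the number of valid placements is Σ_{j=0}^{7} (−1)^j C(7,j)·(8−j)!.
Computing: 40320 − 35280 + 15120 − 4200 + 840 − 126 + 14 − 1 = 16687.

16687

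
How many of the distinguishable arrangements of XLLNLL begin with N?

5

Fix N in the first position and arrange the remaining 5 letters.
Those 5 letters have L appearing 4 times, giving (5)!/(4!) = 5.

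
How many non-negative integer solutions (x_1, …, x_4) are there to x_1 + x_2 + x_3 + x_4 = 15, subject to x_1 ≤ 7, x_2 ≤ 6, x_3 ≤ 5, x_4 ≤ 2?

46

Ignoring the caps, the number of non-negative solutions to x_1+…+x_4 = 15 is C(18,3) = 816.
Subtract solutions that violate a single cap (substitute x_i' = x_i − (cap_i+1)): x_1 ≥ 8 gives C(10,3) = 120; x_2 ≥ 7 gives C(11,3) = 165; x_3 ≥ 6 gives C(12,3) = 220; x_4 ≥ 3 gives C(15,3) = 455. Together 960.
Add back pairs where two caps are both exceeded: 1 + 4 + 35 + 10 + 56 + 84 = 190.
By inclusion–exclusion the count is 816 − 960 + 190 = 46.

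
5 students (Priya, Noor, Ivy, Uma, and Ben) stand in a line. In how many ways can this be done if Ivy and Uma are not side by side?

72

Of the 5! = 120 arrangements, those with Ivy and Uma adjacent number 2 × 4! = 48 (treat the pair as a block with 2 internal orders).
So 120 − 48 = 72 arrangements keep them apart.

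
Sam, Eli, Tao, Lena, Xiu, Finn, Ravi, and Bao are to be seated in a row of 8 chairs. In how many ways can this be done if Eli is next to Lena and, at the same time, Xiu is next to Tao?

2880

Treat {Eli,Lena} as one block (2 orders) and {Xiu,Tao} as another (2 orders).
That leaves 6 units to arrange: 2 × 2 × 6! = 4 × 720 = 2880.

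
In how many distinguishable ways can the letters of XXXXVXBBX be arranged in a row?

252

Letter multiplicities in XXXXVXBBX: B×2, V×1, X×6.
Dividing 9! = 362880 by 6!·2! = 1440 for the repeated letters gives 252.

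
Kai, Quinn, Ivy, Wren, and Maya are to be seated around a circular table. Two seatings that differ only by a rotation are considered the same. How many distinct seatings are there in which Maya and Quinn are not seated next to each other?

Without the restriction there are (4)! = 24 seatings.
Seatings with Maya beside Quinn: treat them as a block with 2 internal orders, giving 2 × (3)! = 12.
Subtracting, 24 − 12 = 12.

12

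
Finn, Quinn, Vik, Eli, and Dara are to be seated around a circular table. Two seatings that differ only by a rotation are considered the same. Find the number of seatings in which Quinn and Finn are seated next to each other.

Glue Quinn and Finn into a block (2 internal orders). Seating 4 units around a circle gives (3)! arrangements.
So 2 × (3)! = 2 × 6 = 12.

12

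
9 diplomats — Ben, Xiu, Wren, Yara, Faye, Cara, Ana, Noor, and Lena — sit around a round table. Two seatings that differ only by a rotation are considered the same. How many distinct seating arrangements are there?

40320

Fix one person's seat to break rotational symmetry; the remaining 8 people can be arranged in (8)! = 40320 ways.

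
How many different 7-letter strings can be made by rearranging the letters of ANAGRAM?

840

ANAGRAM has 7 letters with A appearing 3 times.
Dividing 7! = 5040 by 3! = 6 for the repeated letters gives 840.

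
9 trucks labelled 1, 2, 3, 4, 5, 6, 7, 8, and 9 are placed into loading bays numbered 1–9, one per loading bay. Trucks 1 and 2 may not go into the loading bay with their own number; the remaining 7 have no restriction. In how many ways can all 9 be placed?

287280

Let Aᵢ (for i ∈ {1, 2}) be the placements that put truck i in its forbidden loading bay. Any j of these fix j positions, leaving (9−j)! ways to fill the rest, and there are C(2,j) ways to pick which j.
By inclusion–exclusion, the number of valid placements is Σ_{j=0}^{2} (−1)^j C(2,j)·(9−j)!.
Computing: 362880 − 80640 + 5040 = 287280.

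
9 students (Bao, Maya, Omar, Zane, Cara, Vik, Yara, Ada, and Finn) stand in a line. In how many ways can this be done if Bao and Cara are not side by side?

282240

Of the 9! = 362880 arrangements, those with Bao and Cara adjacent number 2 × 8! = 80640 (treat the pair as a block with 2 internal orders).
So 362880 − 80640 = 282240 arrangements keep them apart.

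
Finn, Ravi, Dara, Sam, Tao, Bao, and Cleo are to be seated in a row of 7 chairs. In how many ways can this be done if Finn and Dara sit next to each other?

Glue Finn and Dara into one block (2 internal orders), leaving 6 units to arrange in a row.
So the count is 2·(6)! = 1440.

1440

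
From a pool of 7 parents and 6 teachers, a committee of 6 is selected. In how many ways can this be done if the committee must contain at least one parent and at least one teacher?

Total 6-person selections from all 13: C(13,6) = 1716.
Selections missing a whole group: no parents → C(6,6) = 1; no teachers → C(7,6) = 7.
Both groups omitted at once is impossible, so 1716 − 8 = 1708.

1708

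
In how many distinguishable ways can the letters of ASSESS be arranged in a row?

The 6 letters of ASSESS have repeats: S appearing 4 times.
So there are 6! / (4!) = 30 distinguishable arrangements.

30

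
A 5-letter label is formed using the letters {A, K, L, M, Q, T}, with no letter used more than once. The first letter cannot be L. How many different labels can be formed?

The first letter has 6−1 = 5 choices (anything except L).
The remaining 4 letters are filled from the other 5 symbols without repetition: 5 × 4 × 3 × 2 = 120.
Total: 5 × 120 = 600.

600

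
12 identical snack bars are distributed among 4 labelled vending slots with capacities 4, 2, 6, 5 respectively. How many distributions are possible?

45

Ignoring the caps, the number of non-negative solutions to x_1+…+x_4 = 12 is C(15,3) = 455.
Subtract solutions that violate a single cap (substitute x_i' = x_i − (cap_i+1)): x_1 ≥ 5 gives C(10,3) = 120; x_2 ≥ 3 gives C(12,3) = 220; x_3 ≥ 7 gives C(8,3) = 56; x_4 ≥ 6 gives C(9,3) = 84. Together 480.
Add back pairs where two caps are both exceeded: 35 + 1 + 4 + 10 + 20 + 0 = 70.
By inclusion–exclusion the count is 455 − 480 + 70 = 45.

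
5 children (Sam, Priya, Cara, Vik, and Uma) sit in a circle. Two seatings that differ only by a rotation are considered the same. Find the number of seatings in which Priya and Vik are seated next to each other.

12

Glue Priya and Vik into a block (2 internal orders). Seating 4 units around a circle gives (3)! arrangements.
So 2 × (3)! = 2 × 6 = 12.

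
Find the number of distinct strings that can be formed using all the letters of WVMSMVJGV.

Letter multiplicities in WVMSMVJGV: G×1, J×1, M×2, S×1, V×3, W×1.
The number of distinct arrangements is 9!/(3!·2!) = 362880/12 = 30240.

30240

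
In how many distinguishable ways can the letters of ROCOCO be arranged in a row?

60

The 6 letters of ROCOCO have repeats: C appearing twice and O appearing 3 times.
So there are 6! / (3!·2!) = 60 distinguishable arrangements.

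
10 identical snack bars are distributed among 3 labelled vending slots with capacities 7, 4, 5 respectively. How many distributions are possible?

24

By stars and bars, unrestricted non-negative solutions to x_1+…+x_3 = 10 number C(10+2,2) = 66.
Subtract solutions that violate a single cap (substitute x_i' = x_i − (cap_i+1)): x_1 ≥ 8 gives C(4,2) = 6; x_2 ≥ 5 gives C(7,2) = 21; x_3 ≥ 6 gives C(6,2) = 15. Together 42.
No two caps can be exceeded simultaneously, so the pair terms are all 0.
By inclusion–exclusion the count is 66 − 42 + 0 = 24.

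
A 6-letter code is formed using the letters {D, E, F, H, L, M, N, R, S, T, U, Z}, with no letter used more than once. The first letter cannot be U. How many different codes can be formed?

The first letter has 12−1 = 11 choices (anything except U).
The remaining 5 letters are filled from the other 11 symbols without repetition: 11 × 10 × 9 × 8 × 7 = 55440.
Total: 11 × 55440 = 609840.

609840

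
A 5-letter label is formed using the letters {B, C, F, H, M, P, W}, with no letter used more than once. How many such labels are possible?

2520

This is a permutation of 5 out of 7: P(7,5) = 7!/2!.
That product is 7 × 6 × 5 × 4 × 3 = 2520.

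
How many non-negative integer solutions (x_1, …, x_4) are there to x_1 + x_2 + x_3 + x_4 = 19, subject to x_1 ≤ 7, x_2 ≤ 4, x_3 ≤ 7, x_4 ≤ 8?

110

By stars and bars, unrestricted non-negative solutions to x_1+…+x_4 = 19 number C(19+3,3) = 1540.
Subtract solutions that violate a single cap (substitute x_i' = x_i − (cap_i+1)): x_1 ≥ 8 gives C(14,3) = 364; x_2 ≥ 5 gives C(17,3) = 680; x_3 ≥ 8 gives C(14,3) = 364; x_4 ≥ 9 gives C(13,3) = 286. Together 1694.
Add back pairs where two caps are both exceeded: 84 + 20 + 10 + 84 + 56 + 10 = 264.
By inclusion–exclusion the count is 1540 − 1694 + 264 = 110.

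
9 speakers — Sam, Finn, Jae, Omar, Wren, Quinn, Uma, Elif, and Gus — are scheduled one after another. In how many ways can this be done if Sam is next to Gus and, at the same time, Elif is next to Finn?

20160

Treat {Sam,Gus} as one block (2 orders) and {Elif,Finn} as another (2 orders).
That leaves 7 units to arrange: 2 × 2 × 7! = 4 × 5040 = 20160.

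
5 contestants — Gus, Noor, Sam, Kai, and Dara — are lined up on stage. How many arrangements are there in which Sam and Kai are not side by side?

72

Of the 5! = 120 arrangements, those with Sam and Kai adjacent number 2 × 4! = 48 (treat the pair as a block with 2 internal orders).
So 120 − 48 = 72 arrangements keep them apart.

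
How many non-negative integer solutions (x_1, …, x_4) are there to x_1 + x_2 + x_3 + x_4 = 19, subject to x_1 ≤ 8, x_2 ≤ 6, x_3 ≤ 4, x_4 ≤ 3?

10

By stars and bars, unrestricted non-negative solutions to x_1+…+x_4 = 19 number C(19+3,3) = 1540.
Subtract solutions that violate a single cap (substitute x_i' = x_i − (cap_i+1)): x_1 ≥ 9 gives C(13,3) = 286; x_2 ≥ 7 gives C(15,3) = 455; x_3 ≥ 5 gives C(17,3) = 680; x_4 ≥ 4 gives C(18,3) = 816. Together 2237.
Add back pairs where two caps are both exceeded: 20 + 56 + 84 + 120 + 165 + 286 = 731.
Subtract triples: 0 + 0 + 4 + 20 = 24.
By inclusion–exclusion the count is 1540 − 2237 + 731 − 24 = 10.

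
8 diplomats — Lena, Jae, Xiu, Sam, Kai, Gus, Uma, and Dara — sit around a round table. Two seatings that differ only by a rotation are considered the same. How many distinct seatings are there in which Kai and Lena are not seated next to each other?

3600

All circular seatings of 8 people number (7)! = 5040.
Seatings with Kai beside Lena: treat them as a block with 2 internal orders, giving 2 × (6)! = 1440.
Subtracting, 5040 − 1440 = 3600.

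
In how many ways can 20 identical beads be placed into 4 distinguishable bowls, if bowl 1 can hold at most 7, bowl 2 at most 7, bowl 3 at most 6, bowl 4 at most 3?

20

Ignoring the caps, the number of non-negative solutions to x_1+…+x_4 = 20 is C(23,3) = 1771.
Subtract solutions that violate a single cap (substitute x_i' = x_i − (cap_i+1)): x_1 ≥ 8 gives C(15,3) = 455; x_2 ≥ 8 gives C(15,3) = 455; x_3 ≥ 7 gives C(16,3) = 560; x_4 ≥ 4 gives C(19,3) = 969. Together 2439.
Add back pairs where two caps are both exceeded: 35 + 56 + 165 + 56 + 165 + 220 = 697.
Subtract triples: 0 + 1 + 4 + 4 = 9.
By inclusion–exclusion the count is 1771 − 2439 + 697 − 9 = 20.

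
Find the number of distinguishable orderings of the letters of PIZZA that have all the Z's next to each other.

24

Treat the 2 copies of Z as a single block. The multiset to arrange is then {ZZ, A, I, P}, 4 items in all.
All 4 items are distinct, so there are (4)! = 24 arrangements.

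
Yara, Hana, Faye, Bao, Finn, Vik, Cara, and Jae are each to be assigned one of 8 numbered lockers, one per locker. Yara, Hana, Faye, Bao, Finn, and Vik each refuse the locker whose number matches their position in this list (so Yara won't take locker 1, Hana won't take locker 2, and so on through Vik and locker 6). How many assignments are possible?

18806

Let Aᵢ (for 1 ≤ i ≤ 6) be the placements that put person i in their forbidden locker. Any j of these fix j positions, leaving (8−j)! ways to fill the rest, and there are C(6,j) ways to pick which j.
By inclusion–exclusion, the number of valid placements is Σ_{j=0}^{6} (−1)^j C(6,j)·(8−j)!.
Computing: 40320 − 30240 + 10800 − 2400 + 360 − 36 + 2 = 18806.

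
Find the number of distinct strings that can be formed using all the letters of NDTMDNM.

NDTMDNM has 7 letters with D appearing twice, M appearing twice, and N appearing twice.
So there are 7! / (2!·2!·2!) = 630 distinguishable arrangements.

630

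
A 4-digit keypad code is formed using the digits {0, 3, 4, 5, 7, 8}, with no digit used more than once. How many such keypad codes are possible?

With no repetition, fill the 4 digits in order: 6 choices, then 5, down to 3.
That product is 6 × 5 × 4 × 3 = 360.

360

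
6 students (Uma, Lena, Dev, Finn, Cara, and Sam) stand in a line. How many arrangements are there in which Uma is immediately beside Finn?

240

Place the 4 others and the Uma-Finn pair as 5 objects in a line; the pair has 2 internal arrangements.
That gives 2 × 5! = 2 × 120 = 240.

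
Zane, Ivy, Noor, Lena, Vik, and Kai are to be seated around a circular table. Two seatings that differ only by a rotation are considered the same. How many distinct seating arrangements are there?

Around a circle, 6 distinct people have 6!/6 = (5)! = 120 rotationally distinct seatings.

120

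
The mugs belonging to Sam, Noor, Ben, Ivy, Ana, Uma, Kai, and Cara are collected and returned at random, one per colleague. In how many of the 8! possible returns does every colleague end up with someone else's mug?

14833

Count assignments avoiding every fixed point. For any j of the 8 colleagues fixed to their own mug, the other 8−j can be arranged in (8−j)! ways.
By inclusion–exclusion this is Σ_{j=0}^{8} (−1)^j C(8,j)·(8−j)!.
Computing: 40320 − 40320 + 20160 − 6720 + 1680 − 336 + 56 − 8 + 1 = 14833.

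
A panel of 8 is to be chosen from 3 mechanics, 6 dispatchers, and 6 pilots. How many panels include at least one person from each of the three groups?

Total 8-person selections from all 15: C(15,8) = 6435.
Selections missing a whole group: no mechanics → C(12,8) = 495; no dispatchers → C(9,8) = 9; no pilots → C(9,8) = 9.
Add back selections omitting two groups (i.e. drawn from a single group): C(3,8) + C(6,8) + C(6,8) = 0.
By inclusion–exclusion: 6435 − 513 + 0 = 5922.

5922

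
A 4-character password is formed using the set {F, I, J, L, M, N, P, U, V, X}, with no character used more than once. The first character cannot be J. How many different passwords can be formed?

4536

The first character has 10−1 = 9 choices (anything except J).
The remaining 3 characters are filled from the other 9 symbols without repetition: 9 × 8 × 7 = 504.
Total: 9 × 504 = 4536.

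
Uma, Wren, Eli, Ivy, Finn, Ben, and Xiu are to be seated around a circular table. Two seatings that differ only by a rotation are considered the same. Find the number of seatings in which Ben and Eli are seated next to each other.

Glue Ben and Eli into a block (2 internal orders). Seating 6 units around a circle gives (5)! arrangements.
So 2 × (5)! = 2 × 120 = 240.

240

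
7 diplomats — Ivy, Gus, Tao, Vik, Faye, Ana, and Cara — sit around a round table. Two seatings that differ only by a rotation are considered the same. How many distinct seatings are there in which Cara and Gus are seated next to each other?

Glue Cara and Gus into a block (2 internal orders). Seating 6 units around a circle gives (5)! arrangements.
So 2 × (5)! = 2 × 120 = 240.

240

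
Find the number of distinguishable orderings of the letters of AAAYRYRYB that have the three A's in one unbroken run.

Treat the 3 copies of A as a single block. The multiset to arrange is then {AAA, B, R, R, Y, Y, Y}, 7 items in all.
That gives (7)!/(3!·2!) = 420 arrangements.

420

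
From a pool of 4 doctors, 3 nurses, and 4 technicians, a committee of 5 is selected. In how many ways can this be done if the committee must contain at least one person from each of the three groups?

364

Unrestricted: C(11,5) = 462 ways to pick any 5 of the 11.
Selections missing a whole group: no doctors → C(7,5) = 21; no nurses → C(8,5) = 56; no technicians → C(7,5) = 21.
Add back selections omitting two groups (i.e. drawn from a single group): C(4,5) + C(3,5) + C(4,5) = 0.
By inclusion–exclusion: 462 − 98 + 0 = 364.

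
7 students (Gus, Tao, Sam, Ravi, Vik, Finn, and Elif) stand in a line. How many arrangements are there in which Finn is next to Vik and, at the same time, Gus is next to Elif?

Treat {Finn,Vik} as one block (2 orders) and {Gus,Elif} as another (2 orders).
That leaves 5 units to arrange: 2 × 2 × 5! = 4 × 120 = 480.

480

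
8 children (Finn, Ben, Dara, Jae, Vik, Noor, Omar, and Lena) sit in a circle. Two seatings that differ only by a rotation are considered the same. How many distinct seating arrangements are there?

5040

Seat Finn anywhere (absorbing the rotational symmetry), then permute the other 7: (7)! = 5040.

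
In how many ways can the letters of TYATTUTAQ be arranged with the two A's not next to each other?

5880

There are 9!/(4!·2!) = 7560 arrangements of TYATTUTAQ in total.
Arrangements with the A's together: treat AA as one letter, giving (8)!/(4!) = 1680.
Subtracting, 7560 − 1680 = 5880 arrangements keep the A's apart.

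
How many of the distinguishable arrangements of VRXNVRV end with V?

180

With the last slot taken by V, it remains to arrange the other 6 letters (RXNVRV).
Those 6 letters have R appearing twice and V appearing twice, giving (6)!/(2!·2!) = 180.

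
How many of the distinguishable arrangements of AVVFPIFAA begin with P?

With the first slot taken by P, it remains to arrange the other 8 letters (AVVFIFAA).
Those 8 letters have A appearing 3 times, F appearing twice, and V appearing twice, giving (8)!/(3!·2!·2!) = 1680.

1680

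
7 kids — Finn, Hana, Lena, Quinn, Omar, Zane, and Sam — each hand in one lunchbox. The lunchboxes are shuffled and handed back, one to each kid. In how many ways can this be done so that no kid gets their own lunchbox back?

This is the derangement count D_7: permutations of 7 items with no fixed point.
By inclusion–exclusion this is Σ_{j=0}^{7} (−1)^j C(7,j)·(7−j)!.
Computing: 5040 − 5040 + 2520 − 840 + 210 − 42 + 7 − 1 = 1854.

1854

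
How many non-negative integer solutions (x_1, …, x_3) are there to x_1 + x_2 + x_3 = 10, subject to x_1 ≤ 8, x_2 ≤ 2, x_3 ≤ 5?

Without the upper bounds there are C(12,2) = 66 ways to split 10 among 3 variables.
Subtract solutions that violate a single cap (substitute x_i' = x_i − (cap_i+1)): x_1 ≥ 9 gives C(3,2) = 3; x_2 ≥ 3 gives C(9,2) = 36; x_3 ≥ 6 gives C(6,2) = 15. Together 54.
Add back pairs where two caps are both exceeded: 0 + 0 + 3 = 3.
By inclusion–exclusion the count is 66 − 54 + 3 = 15.

15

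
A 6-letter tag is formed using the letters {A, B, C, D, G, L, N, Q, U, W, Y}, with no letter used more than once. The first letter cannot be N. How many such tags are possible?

The first letter has 11−1 = 10 choices (anything except N).
The remaining 5 letters are filled from the other 10 symbols without repetition: 10 × 9 × 8 × 7 × 6 = 30240.
Total: 10 × 30240 = 302400.

302400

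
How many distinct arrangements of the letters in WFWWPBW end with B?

Fix B in the last position and arrange the remaining 6 letters.
Those 6 letters have W appearing 4 times, giving (6)!/(4!) = 30.

30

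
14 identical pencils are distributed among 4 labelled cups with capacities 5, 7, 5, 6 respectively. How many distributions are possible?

Ignoring the caps, the number of non-negative solutions to x_1+…+x_4 = 14 is C(17,3) = 680.
Subtract solutions that violate a single cap (substitute x_i' = x_i − (cap_i+1)): x_1 ≥ 6 gives C(11,3) = 165; x_2 ≥ 8 gives C(9,3) = 84; x_3 ≥ 6 gives C(11,3) = 165; x_4 ≥ 7 gives C(10,3) = 120. Together 534.
Add back pairs where two caps are both exceeded: 1 + 10 + 4 + 1 + 0 + 4 = 20.
By inclusion–exclusion the count is 680 − 534 + 20 = 166.

166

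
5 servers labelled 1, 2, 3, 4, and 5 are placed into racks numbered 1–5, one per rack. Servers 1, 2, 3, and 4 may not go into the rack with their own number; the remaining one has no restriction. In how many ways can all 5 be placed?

53

Let Aᵢ (for 1 ≤ i ≤ 4) be the placements that put server i in its forbidden rack. Any j of these fix j positions, leaving (5−j)! ways to fill the rest, and there are C(4,j) ways to pick which j.
By inclusion–exclusion, the number of valid placements is Σ_{j=0}^{4} (−1)^j C(4,j)·(5−j)!.
Computing: 120 − 96 + 36 − 8 + 1 = 53.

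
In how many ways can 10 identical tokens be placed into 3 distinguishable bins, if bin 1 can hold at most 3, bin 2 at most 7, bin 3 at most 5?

Without the upper bounds there are C(12,2) = 66 ways to split 10 among 3 bins.
Subtract solutions that violate a single cap (substitute x_i' = x_i − (cap_i+1)): x_1 ≥ 4 gives C(8,2) = 28; x_2 ≥ 8 gives C(4,2) = 6; x_3 ≥ 6 gives C(6,2) = 15. Together 49.
Add back pairs where two caps are both exceeded: 0 + 1 + 0 = 1.
By inclusion–exclusion the count is 66 − 49 + 1 = 18.

18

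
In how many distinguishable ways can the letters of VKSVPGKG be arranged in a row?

Letter multiplicities in VKSVPGKG: G×2, K×2, P×1, S×1, V×2.
Dividing 8! = 40320 by 2!·2!·2! = 8 for the repeated letters gives 5040.

5040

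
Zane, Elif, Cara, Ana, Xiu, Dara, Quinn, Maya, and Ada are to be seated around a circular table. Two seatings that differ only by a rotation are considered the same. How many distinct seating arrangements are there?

40320

Seat Zane anywhere (absorbing the rotational symmetry), then permute the other 8: (8)! = 40320.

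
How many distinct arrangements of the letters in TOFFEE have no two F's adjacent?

There are 6!/(2!·2!) = 180 arrangements of TOFFEE in total.
Arrangements with the F's together: treat FF as one letter, giving (5)!/(2!) = 60.
Subtracting, 180 − 60 = 120 arrangements keep the F's apart.

120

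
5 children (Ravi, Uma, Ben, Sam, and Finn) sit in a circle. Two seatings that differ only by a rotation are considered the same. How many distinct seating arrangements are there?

24

Seat Ravi anywhere (absorbing the rotational symmetry), then permute the other 4: (4)! = 24.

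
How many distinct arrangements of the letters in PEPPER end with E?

Fix E in the last position and arrange the remaining 5 letters.
Those 5 letters have P appearing 3 times, giving (5)!/(3!) = 20.

20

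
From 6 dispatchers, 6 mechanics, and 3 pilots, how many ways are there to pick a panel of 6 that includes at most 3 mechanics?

Split by how many mechanics are chosen (0 through 3).
Sum: C(6,0)·C(9,6) + C(6,1)·C(9,5) + C(6,2)·C(9,4) + C(6,3)·C(9,3) = 84 + 756 + 1890 + 1680 = 4410.

4410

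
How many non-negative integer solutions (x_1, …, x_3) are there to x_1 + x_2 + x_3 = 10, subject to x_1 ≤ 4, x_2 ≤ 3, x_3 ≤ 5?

Ignoring the caps, the number of non-negative solutions to x_1+…+x_3 = 10 is C(12,2) = 66.
Subtract solutions that violate a single cap (substitute x_i' = x_i − (cap_i+1)): x_1 ≥ 5 gives C(7,2) = 21; x_2 ≥ 4 gives C(8,2) = 28; x_3 ≥ 6 gives C(6,2) = 15. Together 64.
Add back pairs where two caps are both exceeded: 3 + 0 + 1 = 4.
By inclusion–exclusion the count is 66 − 64 + 4 = 6.

6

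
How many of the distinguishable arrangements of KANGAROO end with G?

Fix G in the last position and arrange the remaining 7 letters.
Those 7 letters have A appearing twice and O appearing twice, giving (7)!/(2!·2!) = 1260.

1260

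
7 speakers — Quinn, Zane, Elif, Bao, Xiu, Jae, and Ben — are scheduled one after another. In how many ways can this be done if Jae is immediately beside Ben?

1440

Treat {Jae, Ben} as a single unit. There are 6 units to order, and the pair itself can be ordered 2 ways.
So the count is 2·(6)! = 1440.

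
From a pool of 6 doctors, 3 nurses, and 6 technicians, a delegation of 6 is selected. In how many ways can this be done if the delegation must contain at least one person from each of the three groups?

3915

Total 6-person selections from all 15: C(15,6) = 5005.
Subtract selections that omit an entire group: no doctors → C(9,6) = 84; no nurses → C(12,6) = 924; no technicians → C(9,6) = 84.
Add back selections omitting two groups (i.e. drawn from a single group): C(6,6) + C(3,6) + C(6,6) = 2.
By inclusion–exclusion: 5005 − 1092 + 2 = 3915.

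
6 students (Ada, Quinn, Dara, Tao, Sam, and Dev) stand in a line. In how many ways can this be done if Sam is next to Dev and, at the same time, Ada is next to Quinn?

Treat {Sam,Dev} as one block (2 orders) and {Ada,Quinn} as another (2 orders).
That leaves 4 units to arrange: 2 × 2 × 4! = 4 × 24 = 96.

96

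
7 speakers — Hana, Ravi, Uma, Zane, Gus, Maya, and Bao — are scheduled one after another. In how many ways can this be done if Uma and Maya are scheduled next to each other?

1440

Glue Uma and Maya into one block (2 internal orders), leaving 6 units to arrange in a row.
So the count is 2·(6)! = 1440.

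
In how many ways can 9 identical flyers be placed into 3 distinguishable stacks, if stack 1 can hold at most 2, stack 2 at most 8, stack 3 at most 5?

17

Ignoring the caps, the number of non-negative solutions to x_1+…+x_3 = 9 is C(11,2) = 55.
Subtract solutions that violate a single cap (substitute x_i' = x_i − (cap_i+1)): x_1 ≥ 3 gives C(8,2) = 28; x_2 ≥ 9 gives C(2,2) = 1; x_3 ≥ 6 gives C(5,2) = 10. Together 39.
Add back pairs where two caps are both exceeded: 0 + 1 + 0 = 1.
By inclusion–exclusion the count is 55 − 39 + 1 = 17.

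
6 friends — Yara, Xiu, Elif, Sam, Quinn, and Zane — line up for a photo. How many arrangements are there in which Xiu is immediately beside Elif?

240

Place the 4 others and the Xiu-Elif pair as 5 objects in a line; the pair has 2 internal arrangements.
That gives 2 × 5! = 2 × 120 = 240.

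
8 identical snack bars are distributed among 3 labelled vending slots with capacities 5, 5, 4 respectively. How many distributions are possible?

Ignoring the caps, the number of non-negative solutions to x_1+…+x_3 = 8 is C(10,2) = 45.
Subtract solutions that violate a single cap (substitute x_i' = x_i − (cap_i+1)): x_1 ≥ 6 gives C(4,2) = 6; x_2 ≥ 6 gives C(4,2) = 6; x_3 ≥ 5 gives C(5,2) = 10. Together 22.
No two caps can be exceeded simultaneously, so the pair terms are all 0.
By inclusion–exclusion the count is 45 − 22 + 0 = 23.

23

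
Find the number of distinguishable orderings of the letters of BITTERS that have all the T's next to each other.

720

Treat the 2 copies of T as a single block. The multiset to arrange is then {TT, B, E, I, R, S}, 6 items in all.
All 6 items are distinct, so there are (6)! = 720 arrangements.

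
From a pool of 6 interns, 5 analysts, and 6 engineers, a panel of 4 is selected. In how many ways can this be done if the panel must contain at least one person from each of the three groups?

Unrestricted: C(17,4) = 2380 ways to pick any 4 of the 17.
Subtract selections that omit an entire group: no interns → C(11,4) = 330; no analysts → C(12,4) = 495; no engineers → C(11,4) = 330.
Add back selections omitting two groups (i.e. drawn from a single group): C(6,4) + C(5,4) + C(6,4) = 35.
By inclusion–exclusion: 2380 − 1155 + 35 = 1260.

1260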